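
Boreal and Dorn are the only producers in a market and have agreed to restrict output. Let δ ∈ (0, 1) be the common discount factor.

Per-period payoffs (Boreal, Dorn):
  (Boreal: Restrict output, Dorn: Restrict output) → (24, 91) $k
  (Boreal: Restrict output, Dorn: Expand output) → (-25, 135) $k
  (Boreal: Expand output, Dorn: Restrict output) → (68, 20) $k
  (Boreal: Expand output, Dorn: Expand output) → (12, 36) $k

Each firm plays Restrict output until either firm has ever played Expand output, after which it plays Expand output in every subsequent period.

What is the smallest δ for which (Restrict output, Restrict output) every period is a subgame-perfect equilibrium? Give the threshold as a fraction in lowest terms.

11/14

Boreal: cooperation gives 24 each period; deviation gives 68 once then 12 forever.
  24/(1−δ) ≥ 68 + 12δ/(1−δ) ⇒ δ ≥ 44/56 = 11/14.
Dorn: cooperation gives 91 each period; deviation gives 135 once then 36 forever.
  δ ≥ 44/99 = 4/9.
Both must hold, so the binding constraint is Boreal's: δ ≥ 11/14.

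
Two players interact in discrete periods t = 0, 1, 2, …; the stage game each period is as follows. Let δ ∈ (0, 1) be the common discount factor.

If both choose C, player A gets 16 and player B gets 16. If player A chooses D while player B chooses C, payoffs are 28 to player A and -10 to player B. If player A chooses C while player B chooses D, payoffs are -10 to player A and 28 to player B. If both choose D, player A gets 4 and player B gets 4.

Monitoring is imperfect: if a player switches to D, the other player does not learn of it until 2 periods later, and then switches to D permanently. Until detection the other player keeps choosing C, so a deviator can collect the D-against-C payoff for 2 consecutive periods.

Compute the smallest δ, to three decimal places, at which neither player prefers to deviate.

Deviating for the 2 undetected periods gains 28−16 = 12 per period over cooperation, then loses 16−4 = 12 per period forever once punishment starts.
Gain: 12(1 + δ + … + δ^1); loss: 12·δ^2/(1−δ).
No profitable deviation ⇔ 12(1−δ^2) ≤ 12·δ^2, i.e. δ^2 ≥ 12/(12+12) = 1/2.
Hence δ ≥ (1/2)^(1/2) ≈ 0.707.

0.707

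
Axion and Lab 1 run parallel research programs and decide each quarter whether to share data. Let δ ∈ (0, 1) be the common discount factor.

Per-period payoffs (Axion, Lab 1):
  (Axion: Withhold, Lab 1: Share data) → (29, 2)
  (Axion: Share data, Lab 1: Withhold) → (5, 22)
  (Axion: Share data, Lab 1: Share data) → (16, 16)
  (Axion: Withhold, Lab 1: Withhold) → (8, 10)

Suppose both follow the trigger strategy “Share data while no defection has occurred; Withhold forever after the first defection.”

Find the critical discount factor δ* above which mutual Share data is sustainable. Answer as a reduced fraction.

Axion: cooperation gives 16 each period; deviation gives 29 once then 8 forever.
  16/(1−δ) ≥ 29 + 8δ/(1−δ) ⇒ δ ≥ 13/21.
Lab 1: cooperation gives 16 each period; deviation gives 22 once then 10 forever.
  δ ≥ 6/12 = 1/2.
Both must hold, so the binding constraint is Axion's: δ ≥ 13/21.

13/21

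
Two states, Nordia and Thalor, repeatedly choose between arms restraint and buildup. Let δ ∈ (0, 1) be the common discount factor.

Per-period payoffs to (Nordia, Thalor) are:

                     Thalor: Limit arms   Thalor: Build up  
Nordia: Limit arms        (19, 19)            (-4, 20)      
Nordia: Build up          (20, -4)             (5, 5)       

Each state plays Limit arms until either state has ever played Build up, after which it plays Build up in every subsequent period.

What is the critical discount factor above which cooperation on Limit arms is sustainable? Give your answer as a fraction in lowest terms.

One-period gain from deviating is 20 − 19 = 1. The loss is 19 − 5 = 14 in every subsequent period, with present value 14·δ/(1−δ).
Deviation is unprofitable when 14·δ/(1−δ) ≥ 1, i.e. δ/(1−δ) ≥ 1/14.
Equivalently δ ≥ 1/(1+14) = 1/15.

1/15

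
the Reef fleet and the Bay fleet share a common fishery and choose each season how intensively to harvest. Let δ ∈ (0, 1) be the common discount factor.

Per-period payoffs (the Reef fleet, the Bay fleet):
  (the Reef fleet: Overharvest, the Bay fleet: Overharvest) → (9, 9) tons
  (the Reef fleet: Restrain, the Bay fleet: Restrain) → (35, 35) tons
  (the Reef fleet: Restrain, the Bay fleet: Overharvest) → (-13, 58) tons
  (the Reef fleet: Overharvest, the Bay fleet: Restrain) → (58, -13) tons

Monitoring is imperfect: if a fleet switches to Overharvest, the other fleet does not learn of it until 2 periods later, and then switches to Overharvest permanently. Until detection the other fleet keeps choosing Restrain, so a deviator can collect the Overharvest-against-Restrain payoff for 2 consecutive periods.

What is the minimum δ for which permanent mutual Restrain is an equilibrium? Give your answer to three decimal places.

0.685

A deviator earns 58 for 2 periods, then 9 forever; cooperating earns 35 forever. Multiplying the IC by (1−δ):
35 ≥ 58(1−δ^2) + 9δ^2, so 49·δ^2 ≥ 23 and δ^2 ≥ 23/49.
δ ≥ (23/49)^(1/2) ≈ 0.685.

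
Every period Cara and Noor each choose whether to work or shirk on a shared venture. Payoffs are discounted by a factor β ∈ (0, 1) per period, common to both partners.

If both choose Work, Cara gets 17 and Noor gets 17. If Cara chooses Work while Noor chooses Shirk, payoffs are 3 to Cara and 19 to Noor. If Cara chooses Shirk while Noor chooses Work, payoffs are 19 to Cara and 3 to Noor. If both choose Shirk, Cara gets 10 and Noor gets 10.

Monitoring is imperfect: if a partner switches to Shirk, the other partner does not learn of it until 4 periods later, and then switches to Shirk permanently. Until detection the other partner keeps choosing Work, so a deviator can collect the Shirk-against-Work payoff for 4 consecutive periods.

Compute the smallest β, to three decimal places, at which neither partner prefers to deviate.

A deviator earns 19 for 4 periods, then 10 forever; cooperating earns 17 forever. Multiplying the IC by (1−β):
17 ≥ 19(1−β^4) + 10β^4, so 9·β^4 ≥ 2 and β^4 ≥ 2/9.
β ≥ (2/9)^(1/4) ≈ 0.687.

0.687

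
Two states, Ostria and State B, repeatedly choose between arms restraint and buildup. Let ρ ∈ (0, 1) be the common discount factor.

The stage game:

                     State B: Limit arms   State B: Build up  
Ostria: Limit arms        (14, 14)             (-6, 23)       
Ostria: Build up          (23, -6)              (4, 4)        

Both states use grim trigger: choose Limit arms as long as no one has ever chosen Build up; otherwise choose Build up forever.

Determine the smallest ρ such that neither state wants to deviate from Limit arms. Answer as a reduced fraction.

9/19

Cooperation forever yields 14 each period: 14/(1−ρ).
Deviating yields 23 once, then 4 forever: 23 + 4ρ/(1−ρ).
No profitable deviation requires 14/(1−ρ) ≥ 23 + 4ρ/(1−ρ).
Multiplying by (1−ρ): 14 ≥ 23(1−ρ) + 4ρ = 23 − 19ρ.
So 19ρ ≥ 9, i.e. ρ ≥ 9/19.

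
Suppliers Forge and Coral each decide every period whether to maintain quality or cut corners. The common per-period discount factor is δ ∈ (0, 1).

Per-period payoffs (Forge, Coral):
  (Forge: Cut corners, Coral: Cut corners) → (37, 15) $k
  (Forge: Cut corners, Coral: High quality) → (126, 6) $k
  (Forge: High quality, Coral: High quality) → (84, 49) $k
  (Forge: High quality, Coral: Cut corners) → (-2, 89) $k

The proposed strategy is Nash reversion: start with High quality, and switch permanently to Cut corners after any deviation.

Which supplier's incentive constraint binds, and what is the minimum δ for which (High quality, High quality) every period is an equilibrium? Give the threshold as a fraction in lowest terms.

Coral; δ ≥ 20/37

Forge's threshold: (126−84)/(126−37) = 42/89.
Coral's threshold: (89−49)/(89−15) = 20/37.
42/89 < 20/37, so Coral binds and δ* = 20/37.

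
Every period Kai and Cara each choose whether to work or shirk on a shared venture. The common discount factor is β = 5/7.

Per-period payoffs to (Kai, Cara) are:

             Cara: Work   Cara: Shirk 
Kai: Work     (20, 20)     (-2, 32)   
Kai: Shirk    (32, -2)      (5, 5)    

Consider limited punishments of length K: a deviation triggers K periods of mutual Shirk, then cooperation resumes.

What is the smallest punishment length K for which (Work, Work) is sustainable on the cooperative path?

Need Σ_{k=1}^{K} β^k ≥ (32−20)/(20−5) = 0.8000 at β = 5/7.
At K = 1 the sum is 0.7143 < 0.8000; at K = 2 it is 1.2245 ≥ 0.8000.
So the minimum punishment length is K = 2.

2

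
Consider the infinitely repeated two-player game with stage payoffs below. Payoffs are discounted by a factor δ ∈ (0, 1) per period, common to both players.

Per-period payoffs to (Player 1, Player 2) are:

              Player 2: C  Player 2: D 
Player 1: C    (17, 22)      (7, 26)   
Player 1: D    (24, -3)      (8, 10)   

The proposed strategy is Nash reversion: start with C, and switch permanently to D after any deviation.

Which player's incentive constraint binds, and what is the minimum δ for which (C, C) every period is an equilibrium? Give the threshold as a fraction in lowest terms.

Player 1; δ ≥ 7/16

Player 1: cooperation gives 17 each period; deviation gives 24 once then 8 forever.
  17/(1−δ) ≥ 24 + 8δ/(1−δ) ⇒ δ ≥ 7/16.
Player 2: cooperation gives 22 each period; deviation gives 26 once then 10 forever.
  δ ≥ 4/16 = 1/4.
Both must hold, so the binding constraint is Player 1's: δ ≥ 7/16.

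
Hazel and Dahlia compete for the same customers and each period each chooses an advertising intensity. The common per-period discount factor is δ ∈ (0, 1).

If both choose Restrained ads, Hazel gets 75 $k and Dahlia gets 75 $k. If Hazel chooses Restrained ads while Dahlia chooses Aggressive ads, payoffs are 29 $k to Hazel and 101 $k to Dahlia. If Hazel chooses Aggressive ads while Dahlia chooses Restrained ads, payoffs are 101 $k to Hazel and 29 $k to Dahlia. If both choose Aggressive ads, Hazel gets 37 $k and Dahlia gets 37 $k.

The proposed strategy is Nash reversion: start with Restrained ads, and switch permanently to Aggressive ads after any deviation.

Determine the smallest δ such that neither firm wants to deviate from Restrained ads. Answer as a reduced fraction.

13/32

75/(1−δ) ≥ 101 + 37δ/(1−δ)
75 ≥ 101 − 64δ
δ ≥ 26/64 = 13/32.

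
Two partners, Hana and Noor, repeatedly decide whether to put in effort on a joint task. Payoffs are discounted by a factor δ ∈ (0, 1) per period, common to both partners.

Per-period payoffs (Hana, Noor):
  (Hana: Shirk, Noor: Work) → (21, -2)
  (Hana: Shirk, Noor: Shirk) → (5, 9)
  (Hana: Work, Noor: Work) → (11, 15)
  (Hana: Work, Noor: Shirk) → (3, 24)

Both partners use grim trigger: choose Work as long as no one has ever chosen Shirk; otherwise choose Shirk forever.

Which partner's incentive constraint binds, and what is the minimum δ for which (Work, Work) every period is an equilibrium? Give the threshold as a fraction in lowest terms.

Hana's threshold: (21−11)/(21−5) = 5/8.
Noor's threshold: (24−15)/(24−9) = 3/5.
5/8 > 3/5, so Hana binds and δ* = 5/8.

Hana; δ ≥ 5/8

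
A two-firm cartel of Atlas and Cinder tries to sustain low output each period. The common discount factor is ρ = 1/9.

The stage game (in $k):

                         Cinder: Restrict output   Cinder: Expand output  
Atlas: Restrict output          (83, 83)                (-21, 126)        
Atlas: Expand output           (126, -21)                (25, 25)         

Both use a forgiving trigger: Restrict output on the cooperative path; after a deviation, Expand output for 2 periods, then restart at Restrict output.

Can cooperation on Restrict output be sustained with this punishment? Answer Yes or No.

Comparing payoff streams over the 3 periods until play realigns: cooperate → 83(1+ρ+…+ρ^2); deviate → 126 + 25(ρ+…+ρ^2).
Cooperation is sustained iff (83−25)(ρ+…+ρ^2) ≥ 126−83.
ρ+…+ρ^2 = 1/9·(1−(1/9)^2)/(1−1/9) = 0.1235, and (126−83)/(83−25) = 0.7414.
0.1235 < 0.7414, so cooperation is not sustainable.

No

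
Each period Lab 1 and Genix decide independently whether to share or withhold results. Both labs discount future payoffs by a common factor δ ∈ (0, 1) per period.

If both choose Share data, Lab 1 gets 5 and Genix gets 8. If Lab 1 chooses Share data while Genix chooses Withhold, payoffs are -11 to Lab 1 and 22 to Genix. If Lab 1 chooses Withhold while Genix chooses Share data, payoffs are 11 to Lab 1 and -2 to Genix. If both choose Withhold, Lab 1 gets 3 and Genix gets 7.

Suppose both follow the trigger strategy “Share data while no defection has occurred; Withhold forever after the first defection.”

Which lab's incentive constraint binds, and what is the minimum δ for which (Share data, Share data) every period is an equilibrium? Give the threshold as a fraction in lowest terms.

Lab 1: cooperation gives 5 each period; deviation gives 11 once then 3 forever.
  5/(1−δ) ≥ 11 + 3δ/(1−δ) ⇒ δ ≥ 6/8 = 3/4.
Genix: cooperation gives 8 each period; deviation gives 22 once then 7 forever.
  δ ≥ 14/15.
Both must hold, so the binding constraint is Genix's: δ ≥ 14/15.

Genix; δ ≥ 14/15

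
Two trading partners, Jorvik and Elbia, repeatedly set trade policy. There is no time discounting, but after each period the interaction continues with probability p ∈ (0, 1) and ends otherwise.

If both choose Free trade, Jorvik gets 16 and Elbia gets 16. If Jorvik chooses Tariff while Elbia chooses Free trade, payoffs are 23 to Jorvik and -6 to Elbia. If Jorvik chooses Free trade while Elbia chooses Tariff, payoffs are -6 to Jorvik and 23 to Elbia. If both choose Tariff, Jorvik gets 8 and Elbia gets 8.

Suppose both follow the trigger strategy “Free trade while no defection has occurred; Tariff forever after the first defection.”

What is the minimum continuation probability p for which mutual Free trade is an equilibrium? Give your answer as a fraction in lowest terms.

With no time discounting, the continuation probability p plays the role of the discount factor.
Grim-trigger IC: 16/(1−p) ≥ 23 + 8p/(1−p) ⇒ p ≥ (23−16)/(23−8) = 7/15.

7/15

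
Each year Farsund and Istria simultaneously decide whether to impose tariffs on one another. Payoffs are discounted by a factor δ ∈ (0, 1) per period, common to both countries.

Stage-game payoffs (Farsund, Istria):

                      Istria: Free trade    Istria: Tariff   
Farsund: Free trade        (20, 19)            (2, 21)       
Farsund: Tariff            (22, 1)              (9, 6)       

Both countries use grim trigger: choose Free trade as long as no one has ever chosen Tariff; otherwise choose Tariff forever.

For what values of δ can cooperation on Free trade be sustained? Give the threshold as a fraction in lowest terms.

2/13

For Farsund: deviation gain 22−20 = 2, per-period punishment loss 20−9 = 11. IC gives δ ≥ 2/13.
For Istria: gain 2, loss 13 per period, so δ ≥ 2/15.
The tighter constraint is Farsund's, so cooperation needs δ ≥ 2/13.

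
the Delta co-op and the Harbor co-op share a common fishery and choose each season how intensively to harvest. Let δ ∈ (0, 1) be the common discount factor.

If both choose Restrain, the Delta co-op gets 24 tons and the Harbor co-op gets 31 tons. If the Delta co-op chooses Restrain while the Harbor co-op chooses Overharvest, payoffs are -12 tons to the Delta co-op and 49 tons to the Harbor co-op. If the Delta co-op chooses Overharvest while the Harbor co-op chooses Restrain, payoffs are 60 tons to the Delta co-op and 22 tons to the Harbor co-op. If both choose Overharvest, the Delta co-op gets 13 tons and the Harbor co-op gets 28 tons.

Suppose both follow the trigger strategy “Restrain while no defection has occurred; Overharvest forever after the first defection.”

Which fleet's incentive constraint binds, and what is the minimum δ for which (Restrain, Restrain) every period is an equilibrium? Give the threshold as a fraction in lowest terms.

the Delta co-op: cooperation gives 24 each period; deviation gives 60 once then 13 forever.
  24/(1−δ) ≥ 60 + 13δ/(1−δ) ⇒ δ ≥ 36/47.
the Harbor co-op: cooperation gives 31 each period; deviation gives 49 once then 28 forever.
  δ ≥ 18/21 = 6/7.
Both must hold, so the binding constraint is the Harbor co-op's: δ ≥ 6/7.

the Harbor co-op; δ ≥ 6/7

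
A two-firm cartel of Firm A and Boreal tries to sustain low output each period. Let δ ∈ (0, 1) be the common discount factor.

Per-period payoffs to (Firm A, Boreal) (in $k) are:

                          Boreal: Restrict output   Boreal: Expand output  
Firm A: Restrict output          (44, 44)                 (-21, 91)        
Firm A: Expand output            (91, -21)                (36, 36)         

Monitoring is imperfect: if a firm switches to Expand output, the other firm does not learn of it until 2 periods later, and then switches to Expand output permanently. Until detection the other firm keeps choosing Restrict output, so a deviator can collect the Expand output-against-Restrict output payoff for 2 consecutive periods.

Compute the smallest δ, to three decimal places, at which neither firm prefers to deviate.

The best deviation is to choose Expand output for all 2 undetected periods, earning 91 each, then 36 forever once detected.
Deviation value: 91(1−δ^2)/(1−δ) + 36δ^2/(1−δ); cooperation value: 44/(1−δ).
IC: 44 ≥ 91(1−δ^2) + 36δ^2 = 91 − 55δ^2.
So δ^2 ≥ 47/55, giving δ ≥ (47/55)^(1/2) ≈ 0.924.

0.924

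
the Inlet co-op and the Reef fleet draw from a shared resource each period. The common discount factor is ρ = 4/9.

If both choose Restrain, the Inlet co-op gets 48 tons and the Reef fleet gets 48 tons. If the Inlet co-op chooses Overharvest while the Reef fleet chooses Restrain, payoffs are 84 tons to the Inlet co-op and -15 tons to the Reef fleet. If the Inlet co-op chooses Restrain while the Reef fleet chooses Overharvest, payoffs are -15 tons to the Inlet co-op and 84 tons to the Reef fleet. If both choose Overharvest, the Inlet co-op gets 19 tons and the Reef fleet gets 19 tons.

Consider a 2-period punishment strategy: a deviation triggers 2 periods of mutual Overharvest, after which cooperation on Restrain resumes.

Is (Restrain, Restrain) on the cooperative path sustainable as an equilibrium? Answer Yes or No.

Comparing payoff streams over the 3 periods until play realigns: cooperate → 48(1+ρ+…+ρ^2); deviate → 84 + 19(ρ+…+ρ^2).
Cooperation is sustained iff (48−19)(ρ+…+ρ^2) ≥ 84−48.
ρ+…+ρ^2 = 4/9·(1−(4/9)^2)/(1−4/9) = 0.6420, and (84−48)/(48−19) = 1.2414.
0.6420 < 1.2414, so cooperation is not sustainable.

No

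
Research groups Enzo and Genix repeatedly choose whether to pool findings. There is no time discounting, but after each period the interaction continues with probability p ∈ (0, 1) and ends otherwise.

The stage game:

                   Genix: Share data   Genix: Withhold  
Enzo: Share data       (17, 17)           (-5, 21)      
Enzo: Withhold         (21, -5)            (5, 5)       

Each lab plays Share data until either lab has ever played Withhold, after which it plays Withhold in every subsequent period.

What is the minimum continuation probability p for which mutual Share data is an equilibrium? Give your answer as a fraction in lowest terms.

1/4

Expected cooperation value is 17 + p·17 + p²·17 + … = 17/(1−p); deviation gives 21 + p·5/(1−p).
17 ≥ 21(1−p) + 5p ⇒ 16p ≥ 4 ⇒ p ≥ 4/16 = 1/4.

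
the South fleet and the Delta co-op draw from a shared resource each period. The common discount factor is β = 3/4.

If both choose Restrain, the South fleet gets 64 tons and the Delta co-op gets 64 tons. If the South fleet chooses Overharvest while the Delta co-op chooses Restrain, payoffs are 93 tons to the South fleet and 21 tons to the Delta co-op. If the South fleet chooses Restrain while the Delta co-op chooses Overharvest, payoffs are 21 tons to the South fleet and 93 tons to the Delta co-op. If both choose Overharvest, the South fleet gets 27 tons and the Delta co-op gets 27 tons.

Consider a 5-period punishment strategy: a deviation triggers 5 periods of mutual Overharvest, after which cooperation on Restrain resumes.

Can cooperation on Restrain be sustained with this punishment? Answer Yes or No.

Comparing payoff streams over the 6 periods until play realigns: cooperate → 64(1+β+…+β^5); deviate → 93 + 27(β+…+β^5).
Cooperation is sustained iff (64−27)(β+…+β^5) ≥ 93−64.
β+…+β^5 = 3/4·(1−(3/4)^5)/(1−3/4) = 2.2881, and (93−64)/(64−27) = 0.7838.
2.2881 ≥ 0.7838, so cooperation is sustainable.

Yes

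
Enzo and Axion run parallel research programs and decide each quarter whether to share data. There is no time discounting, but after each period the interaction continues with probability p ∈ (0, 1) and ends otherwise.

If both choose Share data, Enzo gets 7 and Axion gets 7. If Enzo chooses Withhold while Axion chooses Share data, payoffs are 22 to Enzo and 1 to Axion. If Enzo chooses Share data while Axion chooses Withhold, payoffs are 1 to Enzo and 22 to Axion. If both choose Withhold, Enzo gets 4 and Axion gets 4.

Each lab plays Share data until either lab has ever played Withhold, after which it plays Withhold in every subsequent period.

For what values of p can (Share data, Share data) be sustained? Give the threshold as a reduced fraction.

5/6

Expected cooperation value is 7 + p·7 + p²·7 + … = 7/(1−p); deviation gives 22 + p·4/(1−p).
7 ≥ 22(1−p) + 4p ⇒ 18p ≥ 15 ⇒ p ≥ 15/18 = 5/6.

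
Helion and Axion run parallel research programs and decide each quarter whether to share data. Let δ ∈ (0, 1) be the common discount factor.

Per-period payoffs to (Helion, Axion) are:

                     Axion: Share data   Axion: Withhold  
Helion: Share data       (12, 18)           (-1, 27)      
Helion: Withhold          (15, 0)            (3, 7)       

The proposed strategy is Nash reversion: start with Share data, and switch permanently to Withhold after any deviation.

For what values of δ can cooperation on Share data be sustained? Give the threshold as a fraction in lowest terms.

9/20

Helion's threshold: (15−12)/(15−3) = 1/4.
Axion's threshold: (27−18)/(27−7) = 9/20.
1/4 < 9/20, so Axion binds and δ* = 9/20.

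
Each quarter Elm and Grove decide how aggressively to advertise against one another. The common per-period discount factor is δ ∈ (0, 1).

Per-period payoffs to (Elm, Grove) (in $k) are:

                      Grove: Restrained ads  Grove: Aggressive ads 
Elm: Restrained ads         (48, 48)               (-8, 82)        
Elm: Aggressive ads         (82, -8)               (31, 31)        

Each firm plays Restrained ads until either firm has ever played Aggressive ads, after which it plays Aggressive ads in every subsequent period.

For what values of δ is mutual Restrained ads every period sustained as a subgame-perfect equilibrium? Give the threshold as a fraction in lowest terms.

2/3

48/(1−δ) ≥ 82 + 31δ/(1−δ)
48 ≥ 82 − 51δ
δ ≥ 34/51 = 2/3.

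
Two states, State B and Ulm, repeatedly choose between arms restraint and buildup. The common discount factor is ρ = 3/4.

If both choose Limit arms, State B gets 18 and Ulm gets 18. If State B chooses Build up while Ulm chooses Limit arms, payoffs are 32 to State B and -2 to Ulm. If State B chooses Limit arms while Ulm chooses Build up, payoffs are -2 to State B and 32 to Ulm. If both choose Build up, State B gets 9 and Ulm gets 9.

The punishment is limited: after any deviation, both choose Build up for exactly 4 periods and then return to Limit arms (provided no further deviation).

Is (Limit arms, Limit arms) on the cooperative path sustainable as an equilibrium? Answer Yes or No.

Yes

Comparing payoff streams over the 5 periods until play realigns: cooperate → 18(1+ρ+…+ρ^4); deviate → 32 + 9(ρ+…+ρ^4).
Cooperation is sustained iff (18−9)(ρ+…+ρ^4) ≥ 32−18.
ρ+…+ρ^4 = 3/4·(1−(3/4)^4)/(1−3/4) = 2.0508, and (32−18)/(18−9) = 1.5556.
2.0508 ≥ 1.5556, so cooperation is sustainable.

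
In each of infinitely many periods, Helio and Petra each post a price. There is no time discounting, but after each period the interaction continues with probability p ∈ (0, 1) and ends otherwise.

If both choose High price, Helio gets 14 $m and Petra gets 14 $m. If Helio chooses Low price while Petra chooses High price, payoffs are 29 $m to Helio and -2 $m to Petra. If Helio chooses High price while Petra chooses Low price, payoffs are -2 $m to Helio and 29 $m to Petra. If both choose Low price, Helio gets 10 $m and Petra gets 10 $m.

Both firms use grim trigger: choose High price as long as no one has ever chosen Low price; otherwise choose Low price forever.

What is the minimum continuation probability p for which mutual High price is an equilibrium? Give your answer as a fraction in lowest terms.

15/19

With no time discounting, the continuation probability p plays the role of the discount factor.
Grim-trigger IC: 14/(1−p) ≥ 29 + 10p/(1−p) ⇒ p ≥ (29−14)/(29−10) = 15/19.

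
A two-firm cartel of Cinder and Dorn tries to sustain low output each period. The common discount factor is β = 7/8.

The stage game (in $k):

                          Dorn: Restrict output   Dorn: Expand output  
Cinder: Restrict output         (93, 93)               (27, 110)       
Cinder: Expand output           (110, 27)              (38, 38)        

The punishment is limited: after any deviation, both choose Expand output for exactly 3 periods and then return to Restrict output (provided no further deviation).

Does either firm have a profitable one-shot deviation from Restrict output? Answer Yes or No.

No

Comparing payoff streams over the 4 periods until play realigns: cooperate → 93(1+β+…+β^3); deviate → 110 + 38(β+…+β^3).
Cooperation is sustained iff (93−38)(β+…+β^3) ≥ 110−93.
β+…+β^3 = 7/8·(1−(7/8)^3)/(1−7/8) = 2.3105, and (110−93)/(93−38) = 0.3091.
2.3105 ≥ 0.3091, so cooperation is sustainable.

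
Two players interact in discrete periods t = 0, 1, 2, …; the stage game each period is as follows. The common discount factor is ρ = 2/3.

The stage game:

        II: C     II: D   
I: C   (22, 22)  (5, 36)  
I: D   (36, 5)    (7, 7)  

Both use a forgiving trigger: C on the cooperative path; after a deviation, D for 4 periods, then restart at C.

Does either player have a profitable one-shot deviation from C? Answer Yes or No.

No

A one-shot deviation gives 36 now, then 7 for 4 periods, then back to 22.
Gain from deviating: (36−22) today; loss: (22−7) in each of the next 4 periods.
No-deviation condition: (22−7)(ρ+…+ρ^4) ≥ 36−22, i.e. ρ+…+ρ^4 ≥ 14/15.
At ρ = 2/3: ρ+…+ρ^4 = 1.6049 ≥ 0.9333.
So cooperation is sustainable.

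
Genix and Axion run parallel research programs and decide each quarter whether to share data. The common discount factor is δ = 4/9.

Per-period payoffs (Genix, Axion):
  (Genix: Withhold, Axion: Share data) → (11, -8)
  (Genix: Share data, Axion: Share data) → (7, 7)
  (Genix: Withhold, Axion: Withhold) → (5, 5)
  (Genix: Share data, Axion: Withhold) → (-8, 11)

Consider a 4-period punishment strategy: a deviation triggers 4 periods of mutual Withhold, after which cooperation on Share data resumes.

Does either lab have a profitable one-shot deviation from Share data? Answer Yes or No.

Comparing payoff streams over the 5 periods until play realigns: cooperate → 7(1+δ+…+δ^4); deviate → 11 + 5(δ+…+δ^4).
Cooperation is sustained iff (7−5)(δ+…+δ^4) ≥ 11−7.
δ+…+δ^4 = 4/9·(1−(4/9)^4)/(1−4/9) = 0.7688, and (11−7)/(7−5) = 2.0000.
0.7688 < 2.0000, so cooperation is not sustainable.

Yes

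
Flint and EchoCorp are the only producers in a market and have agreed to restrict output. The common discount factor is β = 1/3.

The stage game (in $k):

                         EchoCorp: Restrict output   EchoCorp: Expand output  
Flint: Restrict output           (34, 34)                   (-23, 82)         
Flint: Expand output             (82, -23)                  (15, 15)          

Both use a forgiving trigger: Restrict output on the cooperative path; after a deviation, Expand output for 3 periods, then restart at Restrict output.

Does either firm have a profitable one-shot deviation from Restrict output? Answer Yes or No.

IC: β+…+β^3 ≥ (82−34)/(34−15) = 48/19.
At β = 1/3: partial sum = 0.4815 < 2.5263. Cooperation not sustainable.

Yes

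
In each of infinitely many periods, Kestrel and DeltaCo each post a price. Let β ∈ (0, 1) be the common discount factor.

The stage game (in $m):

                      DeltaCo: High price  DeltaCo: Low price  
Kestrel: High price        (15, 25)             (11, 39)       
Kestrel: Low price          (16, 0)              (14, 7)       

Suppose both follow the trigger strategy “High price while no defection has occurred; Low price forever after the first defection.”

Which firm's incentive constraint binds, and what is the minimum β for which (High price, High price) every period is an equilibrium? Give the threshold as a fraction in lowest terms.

Kestrel; β ≥ 1/2

Kestrel's threshold: (16−15)/(16−14) = 1/2.
DeltaCo's threshold: (39−25)/(39−7) = 7/16.
1/2 > 7/16, so Kestrel binds and β* = 1/2.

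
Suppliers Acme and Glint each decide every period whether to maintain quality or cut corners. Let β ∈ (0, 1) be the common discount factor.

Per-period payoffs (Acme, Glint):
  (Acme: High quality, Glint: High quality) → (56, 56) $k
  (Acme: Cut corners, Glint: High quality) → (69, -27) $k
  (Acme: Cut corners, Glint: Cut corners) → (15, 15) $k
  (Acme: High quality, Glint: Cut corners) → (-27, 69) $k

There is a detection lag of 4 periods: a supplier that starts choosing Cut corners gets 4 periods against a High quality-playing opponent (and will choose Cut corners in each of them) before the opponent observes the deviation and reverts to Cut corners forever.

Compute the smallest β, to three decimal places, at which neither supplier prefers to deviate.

Deviating for the 4 undetected periods gains 69−56 = 13 per period over cooperation, then loses 56−15 = 41 per period forever once punishment starts.
Gain: 13(1 + β + … + β^3); loss: 41·β^4/(1−β).
No profitable deviation ⇔ 13(1−β^4) ≤ 41·β^4, i.e. β^4 ≥ 13/(13+41) = 13/54.
Hence β ≥ (13/54)^(1/4) ≈ 0.700.

0.700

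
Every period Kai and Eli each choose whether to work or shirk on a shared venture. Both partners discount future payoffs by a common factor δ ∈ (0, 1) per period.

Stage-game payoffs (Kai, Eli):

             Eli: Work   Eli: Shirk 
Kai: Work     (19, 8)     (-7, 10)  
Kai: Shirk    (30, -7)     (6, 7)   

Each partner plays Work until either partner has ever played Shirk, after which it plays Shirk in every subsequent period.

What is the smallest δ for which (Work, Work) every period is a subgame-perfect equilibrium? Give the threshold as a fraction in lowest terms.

2/3

For Kai: deviation gain 30−19 = 11, per-period punishment loss 19−6 = 13. IC gives δ ≥ 11/24.
For Eli: gain 2, loss 1 per period, so δ ≥ 2/3.
The tighter constraint is Eli's, so cooperation needs δ ≥ 2/3.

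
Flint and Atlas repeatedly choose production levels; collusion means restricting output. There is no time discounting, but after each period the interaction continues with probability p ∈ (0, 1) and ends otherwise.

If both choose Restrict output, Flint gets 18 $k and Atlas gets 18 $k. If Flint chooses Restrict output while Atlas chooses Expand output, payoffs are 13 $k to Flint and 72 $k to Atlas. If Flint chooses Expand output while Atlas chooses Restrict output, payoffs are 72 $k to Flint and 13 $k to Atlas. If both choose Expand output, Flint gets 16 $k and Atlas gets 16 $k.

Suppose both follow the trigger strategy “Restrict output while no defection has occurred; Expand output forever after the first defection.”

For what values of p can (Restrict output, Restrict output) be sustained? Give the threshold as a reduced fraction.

With no time discounting, the continuation probability p plays the role of the discount factor.
Grim-trigger IC: 18/(1−p) ≥ 72 + 16p/(1−p) ⇒ p ≥ (72−18)/(72−16) = 27/28.

27/28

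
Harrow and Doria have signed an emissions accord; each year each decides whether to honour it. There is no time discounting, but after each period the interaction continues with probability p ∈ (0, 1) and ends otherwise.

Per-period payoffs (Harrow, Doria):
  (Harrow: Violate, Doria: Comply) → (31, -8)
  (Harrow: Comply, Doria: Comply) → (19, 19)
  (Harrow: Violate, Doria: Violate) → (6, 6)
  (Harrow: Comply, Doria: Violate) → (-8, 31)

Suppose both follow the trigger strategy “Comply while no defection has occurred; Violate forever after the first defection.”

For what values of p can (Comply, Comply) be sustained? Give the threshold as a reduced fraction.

Expected cooperation value is 19 + p·19 + p²·19 + … = 19/(1−p); deviation gives 31 + p·6/(1−p).
19 ≥ 31(1−p) + 6p ⇒ 25p ≥ 12 ⇒ p ≥ 12/25.

12/25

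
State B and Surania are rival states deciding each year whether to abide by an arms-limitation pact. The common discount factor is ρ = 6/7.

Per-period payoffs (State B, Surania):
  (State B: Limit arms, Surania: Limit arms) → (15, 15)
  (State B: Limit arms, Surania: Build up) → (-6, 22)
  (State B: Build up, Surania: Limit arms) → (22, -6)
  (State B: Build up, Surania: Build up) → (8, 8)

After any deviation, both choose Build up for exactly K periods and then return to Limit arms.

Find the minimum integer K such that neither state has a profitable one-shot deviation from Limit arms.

No profitable deviation requires (15−8)(ρ+…+ρ^K) ≥ 22−15, i.e. ρ+…+ρ^K ≥ 1 ≈ 1.0000.
With ρ = 6/7, the partial sums are K=1: 0.8571, K=2: 1.5918.
K = 2 is the first length at which the sum reaches 1.0000.

2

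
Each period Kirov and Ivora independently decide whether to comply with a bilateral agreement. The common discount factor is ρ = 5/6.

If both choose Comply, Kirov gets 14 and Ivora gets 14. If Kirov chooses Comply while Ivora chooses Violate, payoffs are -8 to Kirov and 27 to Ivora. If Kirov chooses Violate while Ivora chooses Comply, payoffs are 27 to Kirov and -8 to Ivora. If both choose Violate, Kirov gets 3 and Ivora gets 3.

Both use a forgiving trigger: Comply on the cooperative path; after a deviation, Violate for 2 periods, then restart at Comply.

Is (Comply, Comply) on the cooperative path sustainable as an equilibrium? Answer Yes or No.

Yes

IC: ρ+…+ρ^2 ≥ (27−14)/(14−3) = 13/11.
At ρ = 5/6: partial sum = 1.5278 ≥ 1.1818. Cooperation sustainable.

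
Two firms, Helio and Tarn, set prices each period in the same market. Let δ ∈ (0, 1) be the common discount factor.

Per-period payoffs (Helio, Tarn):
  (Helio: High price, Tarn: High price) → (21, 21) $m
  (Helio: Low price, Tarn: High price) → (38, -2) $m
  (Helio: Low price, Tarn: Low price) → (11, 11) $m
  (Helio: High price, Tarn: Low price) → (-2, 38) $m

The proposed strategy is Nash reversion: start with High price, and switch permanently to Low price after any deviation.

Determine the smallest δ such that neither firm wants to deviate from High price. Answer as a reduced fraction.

17/27

One-period gain from deviating is 38 − 21 = 17. The loss is 21 − 11 = 10 in every subsequent period, with present value 10·δ/(1−δ).
Deviation is unprofitable when 10·δ/(1−δ) ≥ 17, i.e. δ/(1−δ) ≥ 17/10.
Equivalently δ ≥ 17/(17+10) = 17/27.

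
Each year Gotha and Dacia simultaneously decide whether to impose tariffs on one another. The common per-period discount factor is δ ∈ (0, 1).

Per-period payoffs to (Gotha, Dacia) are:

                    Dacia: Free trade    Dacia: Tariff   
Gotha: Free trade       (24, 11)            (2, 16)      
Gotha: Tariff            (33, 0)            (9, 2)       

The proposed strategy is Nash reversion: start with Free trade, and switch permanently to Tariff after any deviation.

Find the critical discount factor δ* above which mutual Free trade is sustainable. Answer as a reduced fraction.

3/8

Gotha: cooperation gives 24 each period; deviation gives 33 once then 9 forever.
  24/(1−δ) ≥ 33 + 9δ/(1−δ) ⇒ δ ≥ 9/24 = 3/8.
Dacia: cooperation gives 11 each period; deviation gives 16 once then 2 forever.
  δ ≥ 5/14.
Both must hold, so the binding constraint is Gotha's: δ ≥ 3/8.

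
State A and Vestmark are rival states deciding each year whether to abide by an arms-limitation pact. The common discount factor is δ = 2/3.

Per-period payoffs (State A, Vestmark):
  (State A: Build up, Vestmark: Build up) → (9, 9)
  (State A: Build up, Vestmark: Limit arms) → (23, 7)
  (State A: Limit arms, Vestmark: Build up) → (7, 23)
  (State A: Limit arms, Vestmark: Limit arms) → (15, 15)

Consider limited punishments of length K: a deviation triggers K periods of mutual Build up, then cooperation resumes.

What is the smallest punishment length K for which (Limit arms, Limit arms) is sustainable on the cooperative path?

Need Σ_{k=1}^{K} δ^k ≥ (23−15)/(15−9) = 1.3333 at δ = 2/3.
At K = 2 the sum is 1.1111 < 1.3333; at K = 3 it is 1.4074 ≥ 1.3333.
So the minimum punishment length is K = 3.

3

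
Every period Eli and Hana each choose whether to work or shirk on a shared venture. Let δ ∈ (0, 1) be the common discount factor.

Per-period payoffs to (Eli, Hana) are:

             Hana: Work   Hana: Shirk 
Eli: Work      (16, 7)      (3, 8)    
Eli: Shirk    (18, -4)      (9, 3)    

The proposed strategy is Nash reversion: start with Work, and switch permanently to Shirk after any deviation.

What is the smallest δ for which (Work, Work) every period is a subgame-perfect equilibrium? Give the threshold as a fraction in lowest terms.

2/9

Eli's threshold: (18−16)/(18−9) = 2/9.
Hana's threshold: (8−7)/(8−3) = 1/5.
2/9 > 1/5, so Eli binds and δ* = 2/9.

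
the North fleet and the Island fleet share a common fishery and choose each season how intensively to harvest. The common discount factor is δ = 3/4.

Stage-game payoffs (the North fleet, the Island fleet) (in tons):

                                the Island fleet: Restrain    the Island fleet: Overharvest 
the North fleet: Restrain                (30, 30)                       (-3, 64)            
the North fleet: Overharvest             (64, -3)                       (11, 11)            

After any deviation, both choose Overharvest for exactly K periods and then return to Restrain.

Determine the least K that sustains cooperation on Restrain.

4

Need Σ_{k=1}^{K} δ^k ≥ (64−30)/(30−11) = 1.7895 at δ = 3/4.
At K = 3 the sum is 1.7344 < 1.7895; at K = 4 it is 2.0508 ≥ 1.7895.
So the minimum punishment length is K = 4.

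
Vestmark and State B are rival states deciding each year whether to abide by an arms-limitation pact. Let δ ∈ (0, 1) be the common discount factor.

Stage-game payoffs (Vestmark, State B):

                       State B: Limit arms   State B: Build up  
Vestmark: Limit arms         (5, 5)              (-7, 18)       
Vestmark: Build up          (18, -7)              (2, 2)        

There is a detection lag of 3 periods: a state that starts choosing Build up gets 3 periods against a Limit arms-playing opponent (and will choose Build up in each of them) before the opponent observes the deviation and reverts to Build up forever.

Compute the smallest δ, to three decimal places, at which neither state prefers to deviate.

0.933

A deviator earns 18 for 3 periods, then 2 forever; cooperating earns 5 forever. Multiplying the IC by (1−δ):
5 ≥ 18(1−δ^3) + 2δ^3, so 16·δ^3 ≥ 13 and δ^3 ≥ 13/16.
δ ≥ (13/16)^(1/3) ≈ 0.933.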